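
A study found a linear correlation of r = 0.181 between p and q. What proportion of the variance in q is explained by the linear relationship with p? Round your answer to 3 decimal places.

0.033

r² = (0.181)² = 0.033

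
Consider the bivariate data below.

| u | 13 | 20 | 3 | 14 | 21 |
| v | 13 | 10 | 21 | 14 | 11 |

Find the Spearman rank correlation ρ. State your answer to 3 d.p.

Rank u: 2, 4, 1, 3, 5
Rank v: 3, 1, 5, 4, 2
d = rank(u) − rank(v): -1, 3, -4, -1, 3; Σd² = 36
ρ = 1 − 6Σd² / [n(n²−1)] = 1 − 6×36 / (5×24) = 1 − 216/120 ≈ -0.800

-0.800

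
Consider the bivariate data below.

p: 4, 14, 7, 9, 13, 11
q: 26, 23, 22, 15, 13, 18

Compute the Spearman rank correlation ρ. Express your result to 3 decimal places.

-0.371

Rank p: 1, 6, 2, 3, 5, 4
Rank q: 6, 5, 4, 2, 1, 3
d = rank(p) − rank(q): -5, 1, -2, 1, 4, 1; Σd² = 48
ρ = 1 − 6Σd² / [n(n²−1)] = 1 − 6×48 / (6×35) = 1 − 288/210 ≈ -0.371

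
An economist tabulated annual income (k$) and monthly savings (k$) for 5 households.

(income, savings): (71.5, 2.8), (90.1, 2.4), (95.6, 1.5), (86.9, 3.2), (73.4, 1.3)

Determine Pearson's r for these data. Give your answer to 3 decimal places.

n = 5, Σx = 417.5, Σy = 11.2, Σx² = 35308.79, Σy² = 27.78, Σxy = 933.34
nΣxy − ΣxΣy = 4666.7 − 4676 = -9.3
nΣx² − (Σx)² = 176543.95 − 174306.25 = 2237.7; nΣy² − (Σy)² = 138.9 − 125.44 = 13.46
r = -9.3 / √(2237.7 × 13.46) = -9.3 / 173.5495 ≈ -0.054

-0.054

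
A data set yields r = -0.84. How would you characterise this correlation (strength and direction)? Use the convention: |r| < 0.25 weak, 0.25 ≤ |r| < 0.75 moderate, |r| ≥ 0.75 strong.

r = -0.84 < 0 so the relationship is negative.
|r| = 0.84, which falls in the strong range.

strong negative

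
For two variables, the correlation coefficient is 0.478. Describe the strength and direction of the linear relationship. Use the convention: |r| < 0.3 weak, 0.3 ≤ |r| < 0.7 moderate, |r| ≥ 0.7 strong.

r = 0.478 > 0 so the relationship is positive.
|r| = 0.478, which falls in the moderate range.

moderate positive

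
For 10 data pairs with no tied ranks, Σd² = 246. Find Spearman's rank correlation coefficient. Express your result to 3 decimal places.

ρ = 1 − 6Σd² / [n(n²−1)] = 1 − 6×246 / (10×99)
  = 1 − 1476/990 = 1 − 1.4909 ≈ -0.491

-0.491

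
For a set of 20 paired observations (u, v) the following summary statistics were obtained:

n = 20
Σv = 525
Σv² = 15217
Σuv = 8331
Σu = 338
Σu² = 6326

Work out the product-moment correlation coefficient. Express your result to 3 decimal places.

-0.577

r = (nΣuv − ΣuΣv) / √[(nΣu² − (Σu)²)(nΣv² − (Σv)²)]
Numerator: 20×8331 − 338×525 = -10830
Denominator: √[(126520 − 114244)(304340 − 275625)] = √[12276 × 28715] = 18775.1256
r = -10830 / 18775.1256 ≈ -0.577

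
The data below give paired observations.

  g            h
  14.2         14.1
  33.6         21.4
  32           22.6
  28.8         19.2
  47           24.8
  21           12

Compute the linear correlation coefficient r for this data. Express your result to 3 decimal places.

0.902

n = 6, Σg = 176.6, Σh = 114.1, Σg² = 5834.04, Σh² = 2295.21, Σgh = 3613.02
nΣgh − ΣgΣh = 21678.12 − 20150.06 = 1528.06
nΣg² − (Σg)² = 35004.24 − 31187.56 = 3816.68; nΣh² − (Σh)² = 13771.26 − 13018.81 = 752.45
r = 1528.06 / √(3816.68 × 752.45) = 1528.06 / 1694.6566 ≈ 0.902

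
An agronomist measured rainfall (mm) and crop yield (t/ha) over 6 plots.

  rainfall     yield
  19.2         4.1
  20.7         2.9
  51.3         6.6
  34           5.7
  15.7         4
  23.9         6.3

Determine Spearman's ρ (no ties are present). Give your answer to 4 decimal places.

Rank rainfall: 2, 3, 6, 5, 1, 4
Rank yield: 3, 1, 6, 4, 2, 5
d = rank(rainfall) − rank(yield): -1, 2, 0, 1, -1, -1; Σd² = 8
ρ = 1 − 6Σd² / [n(n²−1)] = 1 − 6×8 / (6×35) = 1 − 48/210 ≈ 0.7714

0.7714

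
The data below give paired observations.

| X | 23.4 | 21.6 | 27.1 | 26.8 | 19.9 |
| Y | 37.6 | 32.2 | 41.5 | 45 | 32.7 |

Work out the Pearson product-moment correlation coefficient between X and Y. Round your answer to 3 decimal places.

0.942

n = 5, ΣX = 118.8, ΣY = 189, ΣX² = 2862.78, ΣY² = 7267.14, ΣXY = 4556.74
nΣXY − ΣXΣY = 22783.7 − 22453.2 = 330.5
nΣX² − (ΣX)² = 14313.9 − 14113.44 = 200.46; nΣY² − (ΣY)² = 36335.7 − 35721 = 614.7
r = 330.5 / √(200.46 × 614.7) = 330.5 / 351.0310 ≈ 0.942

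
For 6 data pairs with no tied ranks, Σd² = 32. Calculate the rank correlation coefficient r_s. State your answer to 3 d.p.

0.086

ρ = 1 − 6Σd² / [n(n²−1)] = 1 − 6×32 / (6×35)
  = 1 − 192/210 = 1 − 0.9143 ≈ 0.086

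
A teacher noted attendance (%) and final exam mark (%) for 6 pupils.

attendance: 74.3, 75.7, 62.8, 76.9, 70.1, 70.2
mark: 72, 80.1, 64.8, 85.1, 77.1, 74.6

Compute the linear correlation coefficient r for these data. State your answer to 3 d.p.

0.849

n = 6, Σx = 430, Σy = 453.7, Σx² = 30950.48, Σy² = 34550.63, Σxy = 32668.43
nΣxy − ΣxΣy = 196010.58 − 195091 = 919.58
nΣx² − (Σx)² = 185702.88 − 184900 = 802.88; nΣy² − (Σy)² = 207303.78 − 205843.69 = 1460.09
r = 919.58 / √(802.88 × 1460.09) = 919.58 / 1082.7174 ≈ 0.849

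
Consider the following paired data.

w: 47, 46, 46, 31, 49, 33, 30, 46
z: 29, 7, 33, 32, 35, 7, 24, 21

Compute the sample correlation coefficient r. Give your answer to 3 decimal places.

0.187

n = 8, Σw = 328, Σz = 188, Σw² = 13908, Σz² = 5294, Σwz = 7827
nΣwz − ΣwΣz = 62616 − 61664 = 952
nΣw² − (Σw)² = 111264 − 107584 = 3680; nΣz² − (Σz)² = 42352 − 35344 = 7008
r = 952 / √(3680 × 7008) = 952 / 5078.3304 ≈ 0.187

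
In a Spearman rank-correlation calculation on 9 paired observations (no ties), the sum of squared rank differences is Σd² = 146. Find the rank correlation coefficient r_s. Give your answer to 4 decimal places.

ρ = 1 − 6Σd² / [n(n²−1)] = 1 − 6×146 / (9×80)
  = 1 − 876/720 = 1 − 1.21667 ≈ -0.2167

-0.2167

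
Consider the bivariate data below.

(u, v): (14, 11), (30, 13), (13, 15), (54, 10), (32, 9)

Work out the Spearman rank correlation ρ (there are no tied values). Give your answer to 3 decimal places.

Rank u: 2, 3, 1, 5, 4
Rank v: 3, 4, 5, 2, 1
d = rank(u) − rank(v): -1, -1, -4, 3, 3; Σd² = 36
ρ = 1 − 6Σd² / [n(n²−1)] = 1 − 6×36 / (5×24) = 1 − 216/120 ≈ -0.800

-0.800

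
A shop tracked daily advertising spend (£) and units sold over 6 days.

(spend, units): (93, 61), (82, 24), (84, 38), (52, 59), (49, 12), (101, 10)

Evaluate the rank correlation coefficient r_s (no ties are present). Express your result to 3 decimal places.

-0.029

Rank spend: 5, 3, 4, 2, 1, 6
Rank units: 6, 3, 4, 5, 2, 1
d = rank(spend) − rank(units): -1, 0, 0, -3, -1, 5; Σd² = 36
ρ = 1 − 6Σd² / [n(n²−1)] = 1 − 6×36 / (6×35) = 1 − 216/210 ≈ -0.029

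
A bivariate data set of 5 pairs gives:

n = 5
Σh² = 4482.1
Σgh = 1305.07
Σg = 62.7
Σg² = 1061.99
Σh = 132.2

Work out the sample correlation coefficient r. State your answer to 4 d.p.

-0.6762

r = (nΣgh − ΣgΣh) / √[(nΣg² − (Σg)²)(nΣh² − (Σh)²)]
Numerator: 5×1305.07 − 62.7×132.2 = -1763.59
Denominator: √[(5309.95 − 3931.29)(22410.5 − 17476.84)] = √[1378.66 × 4933.66] = 2608.0337
r = -1763.59 / 2608.0337 ≈ -0.6762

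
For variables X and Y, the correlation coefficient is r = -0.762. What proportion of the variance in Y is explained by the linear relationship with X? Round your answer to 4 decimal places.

r² = (-0.762)² = 0.5806

0.5806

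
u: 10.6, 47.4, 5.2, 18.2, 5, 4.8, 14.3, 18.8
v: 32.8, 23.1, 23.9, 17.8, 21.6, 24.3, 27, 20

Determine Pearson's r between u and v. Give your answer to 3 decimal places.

n = 8, Σu = 124.3, Σv = 190.5, Σu² = 3323.37, Σv² = 4683.55, Σuv = 2877.6
nΣuv − ΣuΣv = 23020.8 − 23679.15 = -658.35
nΣu² − (Σu)² = 26586.96 − 15450.49 = 11136.47; nΣv² − (Σv)² = 37468.4 − 36290.25 = 1178.15
r = -658.35 / √(11136.47 × 1178.15) = -658.35 / 3622.2137 ≈ -0.182

-0.182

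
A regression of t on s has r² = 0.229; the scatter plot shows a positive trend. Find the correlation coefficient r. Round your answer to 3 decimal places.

|r| = √0.229 = 0.479
The association is positive, so r = 0.479.

0.479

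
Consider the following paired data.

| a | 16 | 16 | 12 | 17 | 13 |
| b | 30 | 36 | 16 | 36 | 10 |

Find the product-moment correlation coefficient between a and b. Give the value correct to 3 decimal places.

n = 5, Σa = 74, Σb = 128, Σa² = 1114, Σb² = 3848, Σab = 1990
nΣab − ΣaΣb = 9950 − 9472 = 478
nΣa² − (Σa)² = 5570 − 5476 = 94; nΣb² − (Σb)² = 19240 − 16384 = 2856
r = 478 / √(94 × 2856) = 478 / 518.1351 ≈ 0.923

0.923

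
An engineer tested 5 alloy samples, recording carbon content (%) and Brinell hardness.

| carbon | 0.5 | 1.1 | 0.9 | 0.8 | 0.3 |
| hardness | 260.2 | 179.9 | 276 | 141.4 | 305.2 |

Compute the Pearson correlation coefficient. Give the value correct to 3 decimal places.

-0.637

n = 5, Σx = 3.6, Σy = 1162.7, Σx² = 3, Σy² = 289385.05, Σxy = 781.07
nΣxy − ΣxΣy = 3905.35 − 4185.72 = -280.37
nΣx² − (Σx)² = 15 − 12.96 = 2.04; nΣy² − (Σy)² = 1446925.25 − 1351871.29 = 95053.96
r = -280.37 / √(2.04 × 95053.96) = -280.37 / 440.3522 ≈ -0.637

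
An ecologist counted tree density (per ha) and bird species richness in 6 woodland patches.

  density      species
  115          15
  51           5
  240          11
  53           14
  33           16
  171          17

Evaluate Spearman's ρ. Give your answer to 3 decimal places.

0.029

Rank density: 4, 2, 6, 3, 1, 5
Rank species: 4, 1, 2, 3, 5, 6
d = rank(density) − rank(species): 0, 1, 4, 0, -4, -1; Σd² = 34
ρ = 1 − 6Σd² / [n(n²−1)] = 1 − 6×34 / (6×35) = 1 − 204/210 ≈ 0.029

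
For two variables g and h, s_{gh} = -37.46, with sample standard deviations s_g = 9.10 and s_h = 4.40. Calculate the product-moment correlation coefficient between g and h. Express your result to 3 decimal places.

r = Cov(g,h) / (s_g · s_h) = -37.46 / (9.10 × 4.40)
  = -37.46 / 40.0400 ≈ -0.936

-0.936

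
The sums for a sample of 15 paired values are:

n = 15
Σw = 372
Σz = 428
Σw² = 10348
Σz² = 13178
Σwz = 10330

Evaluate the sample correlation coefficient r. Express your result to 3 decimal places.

r = (nΣwz − ΣwΣz) / √[(nΣw² − (Σw)²)(nΣz² − (Σz)²)]
Numerator: 15×10330 − 372×428 = -4266
Denominator: √[(155220 − 138384)(197670 − 183184)] = √[16836 × 14486] = 15616.8594
r = -4266 / 15616.8594 ≈ -0.273

-0.273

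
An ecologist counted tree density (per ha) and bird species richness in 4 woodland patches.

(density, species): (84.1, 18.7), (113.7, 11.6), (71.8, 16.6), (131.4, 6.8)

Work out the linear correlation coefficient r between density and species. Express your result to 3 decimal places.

n = 4, Σx = 401, Σy = 53.7, Σx² = 42421.7, Σy² = 806.05, Σxy = 4976.99
nΣxy − ΣxΣy = 19907.96 − 21533.7 = -1625.74
nΣx² − (Σx)² = 169686.8 − 160801 = 8885.8; nΣy² − (Σy)² = 3224.2 − 2883.69 = 340.51
r = -1625.74 / √(8885.8 × 340.51) = -1625.74 / 1739.4550 ≈ -0.935

-0.935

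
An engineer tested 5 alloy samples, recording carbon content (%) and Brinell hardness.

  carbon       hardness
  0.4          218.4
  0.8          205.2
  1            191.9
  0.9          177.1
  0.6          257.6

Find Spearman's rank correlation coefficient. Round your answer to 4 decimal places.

Rank carbon: 1, 3, 5, 4, 2
Rank hardness: 4, 3, 2, 1, 5
d = rank(carbon) − rank(hardness): -3, 0, 3, 3, -3; Σd² = 36
ρ = 1 − 6Σd² / [n(n²−1)] = 1 − 6×36 / (5×24) = 1 − 216/120 ≈ -0.8000

-0.8000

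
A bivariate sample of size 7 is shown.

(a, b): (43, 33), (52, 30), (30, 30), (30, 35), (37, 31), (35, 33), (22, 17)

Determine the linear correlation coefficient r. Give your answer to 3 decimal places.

0.488

n = 7, Σa = 249, Σb = 209, Σa² = 9431, Σb² = 6453, Σab = 7605
nΣab − ΣaΣb = 53235 − 52041 = 1194
nΣa² − (Σa)² = 66017 − 62001 = 4016; nΣb² − (Σb)² = 45171 − 43681 = 1490
r = 1194 / √(4016 × 1490) = 1194 / 2446.1889 ≈ 0.488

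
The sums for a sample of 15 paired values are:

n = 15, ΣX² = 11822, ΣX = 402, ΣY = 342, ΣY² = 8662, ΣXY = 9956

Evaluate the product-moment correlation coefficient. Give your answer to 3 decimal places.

0.830

r = (nΣXY − ΣXΣY) / √[(nΣX² − (ΣX)²)(nΣY² − (ΣY)²)]
Numerator: 15×9956 − 402×342 = 11856
Denominator: √[(177330 − 161604)(129930 − 116964)] = √[15726 × 12966] = 14279.4718
r = 11856 / 14279.4718 ≈ 0.830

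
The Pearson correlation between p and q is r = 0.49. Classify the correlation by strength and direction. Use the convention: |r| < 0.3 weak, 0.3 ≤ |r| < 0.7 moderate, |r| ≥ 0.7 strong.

r = 0.49 > 0 so the relationship is positive.
|r| = 0.49, which falls in the moderate range.

moderate positive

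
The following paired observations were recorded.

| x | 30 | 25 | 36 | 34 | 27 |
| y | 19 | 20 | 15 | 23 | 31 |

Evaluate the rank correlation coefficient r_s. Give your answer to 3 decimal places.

-0.500

Rank x: 3, 1, 5, 4, 2
Rank y: 2, 3, 1, 4, 5
d = rank(x) − rank(y): 1, -2, 4, 0, -3; Σd² = 30
ρ = 1 − 6Σd² / [n(n²−1)] = 1 − 6×30 / (5×24) = 1 − 180/120 ≈ -0.500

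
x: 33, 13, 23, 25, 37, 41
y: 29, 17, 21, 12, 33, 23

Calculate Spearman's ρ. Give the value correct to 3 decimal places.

Rank x: 4, 1, 2, 3, 5, 6
Rank y: 5, 2, 3, 1, 6, 4
d = rank(x) − rank(y): -1, -1, -1, 2, -1, 2; Σd² = 12
ρ = 1 − 6Σd² / [n(n²−1)] = 1 − 6×12 / (6×35) = 1 − 72/210 ≈ 0.657

0.657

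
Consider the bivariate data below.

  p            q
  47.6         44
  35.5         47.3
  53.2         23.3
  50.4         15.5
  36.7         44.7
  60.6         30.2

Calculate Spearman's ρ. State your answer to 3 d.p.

-0.771

Rank p: 3, 1, 5, 4, 2, 6
Rank q: 4, 6, 2, 1, 5, 3
d = rank(p) − rank(q): -1, -5, 3, 3, -3, 3; Σd² = 62
ρ = 1 − 6Σd² / [n(n²−1)] = 1 − 6×62 / (6×35) = 1 − 372/210 ≈ -0.771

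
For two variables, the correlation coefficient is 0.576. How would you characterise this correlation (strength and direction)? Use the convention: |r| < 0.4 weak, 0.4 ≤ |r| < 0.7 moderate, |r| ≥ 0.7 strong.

moderate positive

r = 0.576 > 0 so the relationship is positive.
|r| = 0.576, which falls in the moderate range.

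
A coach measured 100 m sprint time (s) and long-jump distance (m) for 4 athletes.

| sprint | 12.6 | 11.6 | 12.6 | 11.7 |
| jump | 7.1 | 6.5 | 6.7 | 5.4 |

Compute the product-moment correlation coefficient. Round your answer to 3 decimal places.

0.706

n = 4, Σx = 48.5, Σy = 25.7, Σx² = 588.97, Σy² = 166.71, Σxy = 312.46
nΣxy − ΣxΣy = 1249.84 − 1246.45 = 3.39
nΣx² − (Σx)² = 2355.88 − 2352.25 = 3.63; nΣy² − (Σy)² = 666.84 − 660.49 = 6.35
r = 3.39 / √(3.63 × 6.35) = 3.39 / 4.8011 ≈ 0.706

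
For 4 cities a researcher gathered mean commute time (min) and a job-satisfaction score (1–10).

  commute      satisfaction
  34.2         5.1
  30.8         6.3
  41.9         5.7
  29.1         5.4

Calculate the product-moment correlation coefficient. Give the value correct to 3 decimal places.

-0.065

n = 4, Σx = 136, Σy = 22.5, Σx² = 4720.7, Σy² = 127.35, Σxy = 764.43
nΣxy − ΣxΣy = 3057.72 − 3060 = -2.28
nΣx² − (Σx)² = 18882.8 − 18496 = 386.8; nΣy² − (Σy)² = 509.4 − 506.25 = 3.15
r = -2.28 / √(386.8 × 3.15) = -2.28 / 34.9059 ≈ -0.065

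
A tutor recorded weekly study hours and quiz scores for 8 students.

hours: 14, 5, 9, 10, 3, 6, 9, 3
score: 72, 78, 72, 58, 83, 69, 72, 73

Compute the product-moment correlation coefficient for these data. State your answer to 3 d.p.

-0.517

n = 8, Σx = 59, Σy = 577, Σx² = 537, Σy² = 41979, Σxy = 4156
nΣxy − ΣxΣy = 33248 − 34043 = -795
nΣx² − (Σx)² = 4296 − 3481 = 815; nΣy² − (Σy)² = 335832 − 332929 = 2903
r = -795 / √(815 × 2903) = -795 / 1538.1629 ≈ -0.517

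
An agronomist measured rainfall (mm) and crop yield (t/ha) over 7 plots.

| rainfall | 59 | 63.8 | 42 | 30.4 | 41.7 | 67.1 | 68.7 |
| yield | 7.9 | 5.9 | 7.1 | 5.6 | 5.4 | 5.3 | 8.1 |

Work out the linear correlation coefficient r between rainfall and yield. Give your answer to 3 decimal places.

0.335

n = 7, Σx = 372.7, Σy = 45.3, Σx² = 21200.59, Σy² = 301.85, Σxy = 2448.24
nΣxy − ΣxΣy = 17137.68 − 16883.31 = 254.37
nΣx² − (Σx)² = 148404.13 − 138905.29 = 9498.84; nΣy² − (Σy)² = 2112.95 − 2052.09 = 60.86
r = 254.37 / √(9498.84 × 60.86) = 254.37 / 760.3285 ≈ 0.335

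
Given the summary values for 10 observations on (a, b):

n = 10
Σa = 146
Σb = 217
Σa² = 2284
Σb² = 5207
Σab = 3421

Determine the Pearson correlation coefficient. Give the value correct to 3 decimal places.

0.918

r = (nΣab − ΣaΣb) / √[(nΣa² − (Σa)²)(nΣb² − (Σb)²)]
Numerator: 10×3421 − 146×217 = 2528
Denominator: √[(22840 − 21316)(52070 − 47089)] = √[1524 × 4981] = 2755.1849
r = 2528 / 2755.1849 ≈ 0.918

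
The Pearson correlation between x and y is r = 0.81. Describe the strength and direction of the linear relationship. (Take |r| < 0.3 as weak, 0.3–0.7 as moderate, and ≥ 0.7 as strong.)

strong positive

r = 0.81 > 0 so the relationship is positive.
|r| = 0.81, which falls in the strong range.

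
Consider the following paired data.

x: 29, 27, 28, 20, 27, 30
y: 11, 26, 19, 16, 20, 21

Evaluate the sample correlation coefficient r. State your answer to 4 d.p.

0.1214

n = 6, Σx = 161, Σy = 113, Σx² = 4383, Σy² = 2255, Σxy = 3043
nΣxy − ΣxΣy = 18258 − 18193 = 65
nΣx² − (Σx)² = 26298 − 25921 = 377; nΣy² − (Σy)² = 13530 − 12769 = 761
r = 65 / √(377 × 761) = 65 / 535.6277 ≈ 0.1214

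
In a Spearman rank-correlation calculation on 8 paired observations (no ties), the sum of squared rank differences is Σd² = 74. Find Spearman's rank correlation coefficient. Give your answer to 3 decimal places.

0.119

ρ = 1 − 6Σd² / [n(n²−1)] = 1 − 6×74 / (8×63)
  = 1 − 444/504 = 1 − 0.8810 ≈ 0.119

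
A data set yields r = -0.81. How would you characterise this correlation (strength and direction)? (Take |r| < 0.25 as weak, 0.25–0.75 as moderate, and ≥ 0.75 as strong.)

strong negative

r = -0.81 < 0 so the relationship is negative.
|r| = 0.81, which falls in the strong range.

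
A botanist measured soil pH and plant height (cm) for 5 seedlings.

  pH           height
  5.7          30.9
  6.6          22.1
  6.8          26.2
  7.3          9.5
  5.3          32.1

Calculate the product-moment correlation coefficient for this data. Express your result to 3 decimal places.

n = 5, Σx = 31.7, Σy = 120.8, Σx² = 203.67, Σy² = 3250.32, Σxy = 739.63
nΣxy − ΣxΣy = 3698.15 − 3829.36 = -131.21
nΣx² − (Σx)² = 1018.35 − 1004.89 = 13.46; nΣy² − (Σy)² = 16251.6 − 14592.64 = 1658.96
r = -131.21 / √(13.46 × 1658.96) = -131.21 / 149.4309 ≈ -0.878

-0.878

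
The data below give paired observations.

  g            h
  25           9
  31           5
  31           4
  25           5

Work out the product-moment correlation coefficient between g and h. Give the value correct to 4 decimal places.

n = 4, Σg = 112, Σh = 23, Σg² = 3172, Σh² = 147, Σgh = 629
nΣgh − ΣgΣh = 2516 − 2576 = -60
nΣg² − (Σg)² = 12688 − 12544 = 144; nΣh² − (Σh)² = 588 − 529 = 59
r = -60 / √(144 × 59) = -60 / 92.1737 ≈ -0.6509

-0.6509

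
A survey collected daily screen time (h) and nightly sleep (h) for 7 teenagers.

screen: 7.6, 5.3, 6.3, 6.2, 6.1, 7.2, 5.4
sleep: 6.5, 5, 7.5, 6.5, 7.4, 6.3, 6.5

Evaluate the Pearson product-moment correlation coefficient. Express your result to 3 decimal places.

0.270

n = 7, Σx = 44.1, Σy = 45.7, Σx² = 282.19, Σy² = 302.45, Σxy = 289.05
nΣxy − ΣxΣy = 2023.35 − 2015.37 = 7.98
nΣx² − (Σx)² = 1975.33 − 1944.81 = 30.52; nΣy² − (Σy)² = 2117.15 − 2088.49 = 28.66
r = 7.98 / √(30.52 × 28.66) = 7.98 / 29.5754 ≈ 0.270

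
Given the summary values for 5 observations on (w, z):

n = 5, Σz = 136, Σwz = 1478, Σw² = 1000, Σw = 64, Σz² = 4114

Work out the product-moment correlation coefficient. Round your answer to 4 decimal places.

r = (nΣwz − ΣwΣz) / √[(nΣw² − (Σw)²)(nΣz² − (Σz)²)]
Numerator: 5×1478 − 64×136 = -1314
Denominator: √[(5000 − 4096)(20570 − 18496)] = √[904 × 2074] = 1369.2684
r = -1314 / 1369.2684 ≈ -0.9596

-0.9596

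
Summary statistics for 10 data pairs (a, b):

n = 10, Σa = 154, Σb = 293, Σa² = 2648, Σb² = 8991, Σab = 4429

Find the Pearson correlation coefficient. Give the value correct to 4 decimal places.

-0.2483

r = (nΣab − ΣaΣb) / √[(nΣa² − (Σa)²)(nΣb² − (Σb)²)]
Numerator: 10×4429 − 154×293 = -832
Denominator: √[(26480 − 23716)(89910 − 85849)] = √[2764 × 4061] = 3350.3140
r = -832 / 3350.3140 ≈ -0.2483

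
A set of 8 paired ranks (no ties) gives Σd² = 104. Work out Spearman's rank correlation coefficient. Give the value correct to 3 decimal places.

-0.238

ρ = 1 − 6Σd² / [n(n²−1)] = 1 − 6×104 / (8×63)
  = 1 − 624/504 = 1 − 1.2381 ≈ -0.238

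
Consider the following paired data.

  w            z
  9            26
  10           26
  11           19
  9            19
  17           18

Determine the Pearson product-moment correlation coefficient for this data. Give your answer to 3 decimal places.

-0.548

n = 5, Σw = 56, Σz = 108, Σw² = 672, Σz² = 2398, Σwz = 1180
nΣwz − ΣwΣz = 5900 − 6048 = -148
nΣw² − (Σw)² = 3360 − 3136 = 224; nΣz² − (Σz)² = 11990 − 11664 = 326
r = -148 / √(224 × 326) = -148 / 270.2295 ≈ -0.548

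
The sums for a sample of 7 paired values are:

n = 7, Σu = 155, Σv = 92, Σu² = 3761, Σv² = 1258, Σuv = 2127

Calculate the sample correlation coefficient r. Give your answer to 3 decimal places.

r = (nΣuv − ΣuΣv) / √[(nΣu² − (Σu)²)(nΣv² − (Σv)²)]
Numerator: 7×2127 − 155×92 = 629
Denominator: √[(26327 − 24025)(8806 − 8464)] = √[2302 × 342] = 887.2903
r = 629 / 887.2903 ≈ 0.709

0.709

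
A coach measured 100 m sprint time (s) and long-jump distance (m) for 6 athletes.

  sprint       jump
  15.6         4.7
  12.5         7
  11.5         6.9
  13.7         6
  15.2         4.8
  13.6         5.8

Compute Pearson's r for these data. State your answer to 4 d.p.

-0.9674

n = 6, Σx = 82.1, Σy = 35.2, Σx² = 1135.55, Σy² = 211.38, Σxy = 474.21
nΣxy − ΣxΣy = 2845.26 − 2889.92 = -44.66
nΣx² − (Σx)² = 6813.3 − 6740.41 = 72.89; nΣy² − (Σy)² = 1268.28 − 1239.04 = 29.24
r = -44.66 / √(72.89 × 29.24) = -44.66 / 46.1660 ≈ -0.9674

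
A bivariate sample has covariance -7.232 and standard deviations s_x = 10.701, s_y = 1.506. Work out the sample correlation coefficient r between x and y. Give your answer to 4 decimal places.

-0.4488

r = Cov(x,y) / (s_x · s_y) = -7.232 / (10.701 × 1.506)
  = -7.232 / 16.1157 ≈ -0.4488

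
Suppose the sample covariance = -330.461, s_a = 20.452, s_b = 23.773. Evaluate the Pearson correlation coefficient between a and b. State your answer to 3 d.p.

r = Cov(a,b) / (s_a · s_b) = -330.461 / (20.452 × 23.773)
  = -330.461 / 486.2054 ≈ -0.680

-0.680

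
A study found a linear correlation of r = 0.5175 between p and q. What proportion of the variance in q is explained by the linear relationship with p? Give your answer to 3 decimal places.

0.268

r² = (0.5175)² = 0.268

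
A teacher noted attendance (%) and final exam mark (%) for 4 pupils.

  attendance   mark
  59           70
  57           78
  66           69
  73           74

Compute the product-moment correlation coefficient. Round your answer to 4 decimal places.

n = 4, Σx = 255, Σy = 291, Σx² = 16415, Σy² = 21221, Σxy = 18532
nΣxy − ΣxΣy = 74128 − 74205 = -77
nΣx² − (Σx)² = 65660 − 65025 = 635; nΣy² − (Σy)² = 84884 − 84681 = 203
r = -77 / √(635 × 203) = -77 / 359.0334 ≈ -0.2145

-0.2145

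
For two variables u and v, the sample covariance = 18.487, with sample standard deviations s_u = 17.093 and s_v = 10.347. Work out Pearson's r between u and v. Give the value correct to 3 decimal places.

r = Cov(u,v) / (s_u · s_v) = 18.487 / (17.093 × 10.347)
  = 18.487 / 176.8613 ≈ 0.105

0.105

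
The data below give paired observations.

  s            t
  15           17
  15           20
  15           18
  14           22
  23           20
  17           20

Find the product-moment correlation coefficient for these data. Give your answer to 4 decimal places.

n = 6, Σs = 99, Σt = 117, Σs² = 1689, Σt² = 2297, Σst = 1933
nΣst − ΣsΣt = 11598 − 11583 = 15
nΣs² − (Σs)² = 10134 − 9801 = 333; nΣt² − (Σt)² = 13782 − 13689 = 93
r = 15 / √(333 × 93) = 15 / 175.9801 ≈ 0.0852

0.0852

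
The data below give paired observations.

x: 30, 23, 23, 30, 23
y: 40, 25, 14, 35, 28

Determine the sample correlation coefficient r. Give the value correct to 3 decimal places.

n = 5, Σx = 129, Σy = 142, Σx² = 3387, Σy² = 4430, Σxy = 3791
nΣxy − ΣxΣy = 18955 − 18318 = 637
nΣx² − (Σx)² = 16935 − 16641 = 294; nΣy² − (Σy)² = 22150 − 20164 = 1986
r = 637 / √(294 × 1986) = 637 / 764.1230 ≈ 0.834

0.834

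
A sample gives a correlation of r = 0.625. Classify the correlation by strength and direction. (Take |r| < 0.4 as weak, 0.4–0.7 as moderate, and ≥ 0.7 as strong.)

moderate positive

r = 0.625 > 0 so the relationship is positive.
|r| = 0.625, which falls in the moderate range.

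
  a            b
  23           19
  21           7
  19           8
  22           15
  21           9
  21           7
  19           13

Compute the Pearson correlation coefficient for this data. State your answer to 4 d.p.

n = 7, Σa = 146, Σb = 78, Σa² = 3058, Σb² = 998, Σab = 1649
nΣab − ΣaΣb = 11543 − 11388 = 155
nΣa² − (Σa)² = 21406 − 21316 = 90; nΣb² − (Σb)² = 6986 − 6084 = 902
r = 155 / √(90 × 902) = 155 / 284.9210 ≈ 0.5440

0.5440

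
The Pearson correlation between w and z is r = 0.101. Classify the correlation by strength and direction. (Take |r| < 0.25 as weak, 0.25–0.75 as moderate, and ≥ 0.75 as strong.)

weak positive

r = 0.101 > 0 so the relationship is positive.
|r| = 0.101, which falls in the weak range.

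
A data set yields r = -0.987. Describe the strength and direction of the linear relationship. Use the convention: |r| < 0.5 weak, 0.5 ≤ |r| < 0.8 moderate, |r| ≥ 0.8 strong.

r = -0.987 < 0 so the relationship is negative.
|r| = 0.987, which falls in the strong range.

strong negative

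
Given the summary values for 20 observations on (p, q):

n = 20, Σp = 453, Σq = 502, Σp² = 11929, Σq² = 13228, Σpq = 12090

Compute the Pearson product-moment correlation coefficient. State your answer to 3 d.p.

0.703

r = (nΣpq − ΣpΣq) / √[(nΣp² − (Σp)²)(nΣq² − (Σq)²)]
Numerator: 20×12090 − 453×502 = 14394
Denominator: √[(238580 − 205209)(264560 − 252004)] = √[33371 × 12556] = 20469.6428
r = 14394 / 20469.6428 ≈ 0.703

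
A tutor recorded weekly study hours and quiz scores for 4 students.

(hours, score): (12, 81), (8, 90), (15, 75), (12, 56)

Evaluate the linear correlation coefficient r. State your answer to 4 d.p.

-0.4799

n = 4, Σx = 47, Σy = 302, Σx² = 577, Σy² = 23422, Σxy = 3489
nΣxy − ΣxΣy = 13956 − 14194 = -238
nΣx² − (Σx)² = 2308 − 2209 = 99; nΣy² − (Σy)² = 93688 − 91204 = 2484
r = -238 / √(99 × 2484) = -238 / 495.8992 ≈ -0.4799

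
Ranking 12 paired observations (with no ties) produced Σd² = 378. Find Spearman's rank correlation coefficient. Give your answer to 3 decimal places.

ρ = 1 − 6Σd² / [n(n²−1)] = 1 − 6×378 / (12×143)
  = 1 − 2268/1716 = 1 − 1.3217 ≈ -0.322

-0.322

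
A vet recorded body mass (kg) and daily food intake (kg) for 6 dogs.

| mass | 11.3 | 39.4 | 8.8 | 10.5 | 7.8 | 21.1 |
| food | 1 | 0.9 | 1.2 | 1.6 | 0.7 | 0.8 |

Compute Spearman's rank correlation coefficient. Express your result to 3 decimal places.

Rank mass: 4, 6, 2, 3, 1, 5
Rank food: 4, 3, 5, 6, 1, 2
d = rank(mass) − rank(food): 0, 3, -3, -3, 0, 3; Σd² = 36
ρ = 1 − 6Σd² / [n(n²−1)] = 1 − 6×36 / (6×35) = 1 − 216/210 ≈ -0.029

-0.029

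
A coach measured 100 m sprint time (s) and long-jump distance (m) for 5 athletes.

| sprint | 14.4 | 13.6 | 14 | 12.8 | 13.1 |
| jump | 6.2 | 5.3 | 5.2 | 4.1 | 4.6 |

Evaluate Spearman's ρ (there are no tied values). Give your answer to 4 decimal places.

0.9000

Rank sprint: 5, 3, 4, 1, 2
Rank jump: 5, 4, 3, 1, 2
d = rank(sprint) − rank(jump): 0, -1, 1, 0, 0; Σd² = 2
ρ = 1 − 6Σd² / [n(n²−1)] = 1 − 6×2 / (5×24) = 1 − 12/120 ≈ 0.9000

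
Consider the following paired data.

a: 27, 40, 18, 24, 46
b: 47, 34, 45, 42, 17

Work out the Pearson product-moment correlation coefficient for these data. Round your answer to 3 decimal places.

-0.890

n = 5, Σa = 155, Σb = 185, Σa² = 5345, Σb² = 7443, Σab = 5229
nΣab − ΣaΣb = 26145 − 28675 = -2530
nΣa² − (Σa)² = 26725 − 24025 = 2700; nΣb² − (Σb)² = 37215 − 34225 = 2990
r = -2530 / √(2700 × 2990) = -2530 / 2841.3025 ≈ -0.890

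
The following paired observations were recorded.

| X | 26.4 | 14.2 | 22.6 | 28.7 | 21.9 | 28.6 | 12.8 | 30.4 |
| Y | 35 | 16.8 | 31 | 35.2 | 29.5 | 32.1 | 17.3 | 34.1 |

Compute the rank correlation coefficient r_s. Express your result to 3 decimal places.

0.857

Rank X: 5, 2, 4, 7, 3, 6, 1, 8
Rank Y: 7, 1, 4, 8, 3, 5, 2, 6
d = rank(X) − rank(Y): -2, 1, 0, -1, 0, 1, -1, 2; Σd² = 12
ρ = 1 − 6Σd² / [n(n²−1)] = 1 − 6×12 / (8×63) = 1 − 72/504 ≈ 0.857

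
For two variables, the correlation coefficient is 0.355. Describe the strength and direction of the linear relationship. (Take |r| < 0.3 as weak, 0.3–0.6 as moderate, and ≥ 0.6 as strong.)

moderate positive

r = 0.355 > 0 so the relationship is positive.
|r| = 0.355, which falls in the moderate range.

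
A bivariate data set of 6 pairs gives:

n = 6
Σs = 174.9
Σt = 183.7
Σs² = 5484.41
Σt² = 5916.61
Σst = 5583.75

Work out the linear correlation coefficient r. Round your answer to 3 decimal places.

r = (nΣst − ΣsΣt) / √[(nΣs² − (Σs)²)(nΣt² − (Σt)²)]
Numerator: 6×5583.75 − 174.9×183.7 = 1373.37
Denominator: √[(32906.46 − 30590.01)(35499.66 − 33745.69)] = √[2316.45 × 1753.97] = 2015.6845
r = 1373.37 / 2015.6845 ≈ 0.681

0.681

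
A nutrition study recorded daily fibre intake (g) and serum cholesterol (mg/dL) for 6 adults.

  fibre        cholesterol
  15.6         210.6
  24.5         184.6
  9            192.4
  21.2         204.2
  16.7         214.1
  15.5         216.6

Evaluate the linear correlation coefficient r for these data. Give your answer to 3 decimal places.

n = 6, Σx = 102.5, Σy = 1222.5, Σx² = 1893.19, Σy² = 249899.29, Σxy = 20801.47
nΣxy − ΣxΣy = 124808.82 − 125306.25 = -497.43
nΣx² − (Σx)² = 11359.14 − 10506.25 = 852.89; nΣy² − (Σy)² = 1499395.74 − 1494506.25 = 4889.49
r = -497.43 / √(852.89 × 4889.49) = -497.43 / 2042.1061 ≈ -0.244

-0.244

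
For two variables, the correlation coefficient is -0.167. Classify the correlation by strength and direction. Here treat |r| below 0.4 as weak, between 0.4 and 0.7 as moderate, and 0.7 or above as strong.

r = -0.167 < 0 so the relationship is negative.
|r| = 0.167, which falls in the weak range.

weak negative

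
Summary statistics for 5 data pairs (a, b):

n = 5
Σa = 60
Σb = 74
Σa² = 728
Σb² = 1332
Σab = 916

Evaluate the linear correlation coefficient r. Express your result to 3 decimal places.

0.643

r = (nΣab − ΣaΣb) / √[(nΣa² − (Σa)²)(nΣb² − (Σb)²)]
Numerator: 5×916 − 60×74 = 140
Denominator: √[(3640 − 3600)(6660 − 5476)] = √[40 × 1184] = 217.6235
r = 140 / 217.6235 ≈ 0.643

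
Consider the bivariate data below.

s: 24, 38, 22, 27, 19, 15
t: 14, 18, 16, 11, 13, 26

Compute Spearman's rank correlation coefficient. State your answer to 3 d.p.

Rank s: 4, 6, 3, 5, 2, 1
Rank t: 3, 5, 4, 1, 2, 6
d = rank(s) − rank(t): 1, 1, -1, 4, 0, -5; Σd² = 44
ρ = 1 − 6Σd² / [n(n²−1)] = 1 − 6×44 / (6×35) = 1 − 264/210 ≈ -0.257

-0.257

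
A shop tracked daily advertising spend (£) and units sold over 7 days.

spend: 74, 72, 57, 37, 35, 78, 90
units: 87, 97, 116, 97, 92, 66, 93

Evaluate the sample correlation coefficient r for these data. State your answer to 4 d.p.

n = 7, Σx = 443, Σy = 648, Σx² = 30687, Σy² = 61312, Σxy = 40361
nΣxy − ΣxΣy = 282527 − 287064 = -4537
nΣx² − (Σx)² = 214809 − 196249 = 18560; nΣy² − (Σy)² = 429184 − 419904 = 9280
r = -4537 / √(18560 × 9280) = -4537 / 13123.9019 ≈ -0.3457

-0.3457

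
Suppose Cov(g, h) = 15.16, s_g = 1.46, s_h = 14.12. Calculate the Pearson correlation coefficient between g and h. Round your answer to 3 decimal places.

0.735

r = Cov(g,h) / (s_g · s_h) = 15.16 / (1.46 × 14.12)
  = 15.16 / 20.6152 ≈ 0.735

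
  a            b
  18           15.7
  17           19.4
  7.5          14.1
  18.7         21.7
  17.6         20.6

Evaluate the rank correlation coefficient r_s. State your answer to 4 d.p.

0.7000

Rank a: 4, 2, 1, 5, 3
Rank b: 2, 3, 1, 5, 4
d = rank(a) − rank(b): 2, -1, 0, 0, -1; Σd² = 6
ρ = 1 − 6Σd² / [n(n²−1)] = 1 − 6×6 / (5×24) = 1 − 36/120 ≈ 0.7000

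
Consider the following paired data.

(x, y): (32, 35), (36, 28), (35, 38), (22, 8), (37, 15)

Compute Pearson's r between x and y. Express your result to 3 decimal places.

0.543

n = 5, Σx = 162, Σy = 124, Σx² = 5398, Σy² = 3742, Σxy = 4189
nΣxy − ΣxΣy = 20945 − 20088 = 857
nΣx² − (Σx)² = 26990 − 26244 = 746; nΣy² − (Σy)² = 18710 − 15376 = 3334
r = 857 / √(746 × 3334) = 857 / 1577.0745 ≈ 0.543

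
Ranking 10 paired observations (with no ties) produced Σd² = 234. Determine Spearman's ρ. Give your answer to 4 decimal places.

-0.4182

ρ = 1 − 6Σd² / [n(n²−1)] = 1 − 6×234 / (10×99)
  = 1 − 1404/990 = 1 − 1.41818 ≈ -0.4182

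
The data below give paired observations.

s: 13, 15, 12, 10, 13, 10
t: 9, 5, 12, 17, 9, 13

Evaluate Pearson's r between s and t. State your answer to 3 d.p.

n = 6, Σs = 73, Σt = 65, Σs² = 907, Σt² = 789, Σst = 753
nΣst − ΣsΣt = 4518 − 4745 = -227
nΣs² − (Σs)² = 5442 − 5329 = 113; nΣt² − (Σt)² = 4734 − 4225 = 509
r = -227 / √(113 × 509) = -227 / 239.8270 ≈ -0.947

-0.947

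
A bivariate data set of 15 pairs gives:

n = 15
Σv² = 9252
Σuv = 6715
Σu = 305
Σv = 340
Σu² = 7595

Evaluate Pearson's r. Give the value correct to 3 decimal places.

-0.135

r = (nΣuv − ΣuΣv) / √[(nΣu² − (Σu)²)(nΣv² − (Σv)²)]
Numerator: 15×6715 − 305×340 = -2975
Denominator: √[(113925 − 93025)(138780 − 115600)] = √[20900 × 23180] = 22010.4975
r = -2975 / 22010.4975 ≈ -0.135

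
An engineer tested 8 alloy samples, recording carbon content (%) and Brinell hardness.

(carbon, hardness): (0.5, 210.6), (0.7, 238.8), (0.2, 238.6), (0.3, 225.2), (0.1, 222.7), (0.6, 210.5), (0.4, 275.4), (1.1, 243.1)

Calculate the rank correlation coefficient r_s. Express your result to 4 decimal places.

Rank carbon: 5, 7, 2, 3, 1, 6, 4, 8
Rank hardness: 2, 6, 5, 4, 3, 1, 8, 7
d = rank(carbon) − rank(hardness): 3, 1, -3, -1, -2, 5, -4, 1; Σd² = 66
ρ = 1 − 6Σd² / [n(n²−1)] = 1 − 6×66 / (8×63) = 1 − 396/504 ≈ 0.2143

0.2143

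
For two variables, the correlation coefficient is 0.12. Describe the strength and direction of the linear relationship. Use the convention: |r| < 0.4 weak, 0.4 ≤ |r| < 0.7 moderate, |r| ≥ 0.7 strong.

weak positive

r = 0.12 > 0 so the relationship is positive.
|r| = 0.12, which falls in the weak range.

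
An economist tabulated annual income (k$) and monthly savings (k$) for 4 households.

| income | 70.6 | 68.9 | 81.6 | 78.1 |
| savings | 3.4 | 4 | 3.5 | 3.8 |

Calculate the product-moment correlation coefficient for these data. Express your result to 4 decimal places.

-0.3084

n = 4, Σx = 299.2, Σy = 14.7, Σx² = 22489.74, Σy² = 54.25, Σxy = 1098.02
nΣxy − ΣxΣy = 4392.08 − 4398.24 = -6.16
nΣx² − (Σx)² = 89958.96 − 89520.64 = 438.32; nΣy² − (Σy)² = 217 − 216.09 = 0.91
r = -6.16 / √(438.32 × 0.91) = -6.16 / 19.9718 ≈ -0.3084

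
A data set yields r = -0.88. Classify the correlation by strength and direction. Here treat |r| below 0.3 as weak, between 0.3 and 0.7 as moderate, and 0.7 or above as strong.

strong negative

r = -0.88 < 0 so the relationship is negative.
|r| = 0.88, which falls in the strong range.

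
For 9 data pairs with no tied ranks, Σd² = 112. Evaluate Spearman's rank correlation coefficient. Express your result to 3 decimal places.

ρ = 1 − 6Σd² / [n(n²−1)] = 1 − 6×112 / (9×80)
  = 1 − 672/720 = 1 − 0.9333 ≈ 0.067

0.067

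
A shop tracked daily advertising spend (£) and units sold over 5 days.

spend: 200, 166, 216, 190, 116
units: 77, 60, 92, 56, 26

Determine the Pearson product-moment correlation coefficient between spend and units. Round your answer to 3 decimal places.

0.946

n = 5, Σx = 888, Σy = 311, Σx² = 163768, Σy² = 21805, Σxy = 58888
nΣxy − ΣxΣy = 294440 − 276168 = 18272
nΣx² − (Σx)² = 818840 − 788544 = 30296; nΣy² − (Σy)² = 109025 − 96721 = 12304
r = 18272 / √(30296 × 12304) = 18272 / 19307.0449 ≈ 0.946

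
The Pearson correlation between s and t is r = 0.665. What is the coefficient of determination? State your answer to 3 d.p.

r² = (0.665)² = 0.442

0.442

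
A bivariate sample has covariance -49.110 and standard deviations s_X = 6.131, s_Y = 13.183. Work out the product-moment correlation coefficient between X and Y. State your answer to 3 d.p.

r = Cov(X,Y) / (s_X · s_Y) = -49.110 / (6.131 × 13.183)
  = -49.110 / 80.8250 ≈ -0.608

-0.608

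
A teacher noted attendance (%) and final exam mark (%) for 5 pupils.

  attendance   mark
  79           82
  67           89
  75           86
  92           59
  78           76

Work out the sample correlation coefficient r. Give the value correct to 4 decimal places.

-0.9479

n = 5, Σx = 391, Σy = 392, Σx² = 30903, Σy² = 31298, Σxy = 30247
nΣxy − ΣxΣy = 151235 − 153272 = -2037
nΣx² − (Σx)² = 154515 − 152881 = 1634; nΣy² − (Σy)² = 156490 − 153664 = 2826
r = -2037 / √(1634 × 2826) = -2037 / 2148.8797 ≈ -0.9479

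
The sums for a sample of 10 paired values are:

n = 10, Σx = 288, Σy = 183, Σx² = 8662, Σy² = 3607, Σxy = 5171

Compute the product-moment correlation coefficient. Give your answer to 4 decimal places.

r = (nΣxy − ΣxΣy) / √[(nΣx² − (Σx)²)(nΣy² − (Σy)²)]
Numerator: 10×5171 − 288×183 = -994
Denominator: √[(86620 − 82944)(36070 − 33489)] = √[3676 × 2581] = 3080.2201
r = -994 / 3080.2201 ≈ -0.3227

-0.3227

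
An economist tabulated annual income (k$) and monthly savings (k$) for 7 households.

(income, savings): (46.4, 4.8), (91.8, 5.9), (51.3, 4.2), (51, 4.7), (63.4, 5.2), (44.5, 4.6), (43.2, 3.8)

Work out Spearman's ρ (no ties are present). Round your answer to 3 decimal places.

0.750

Rank income: 3, 7, 5, 4, 6, 2, 1
Rank savings: 5, 7, 2, 4, 6, 3, 1
d = rank(income) − rank(savings): -2, 0, 3, 0, 0, -1, 0; Σd² = 14
ρ = 1 − 6Σd² / [n(n²−1)] = 1 − 6×14 / (7×48) = 1 − 84/336 ≈ 0.750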